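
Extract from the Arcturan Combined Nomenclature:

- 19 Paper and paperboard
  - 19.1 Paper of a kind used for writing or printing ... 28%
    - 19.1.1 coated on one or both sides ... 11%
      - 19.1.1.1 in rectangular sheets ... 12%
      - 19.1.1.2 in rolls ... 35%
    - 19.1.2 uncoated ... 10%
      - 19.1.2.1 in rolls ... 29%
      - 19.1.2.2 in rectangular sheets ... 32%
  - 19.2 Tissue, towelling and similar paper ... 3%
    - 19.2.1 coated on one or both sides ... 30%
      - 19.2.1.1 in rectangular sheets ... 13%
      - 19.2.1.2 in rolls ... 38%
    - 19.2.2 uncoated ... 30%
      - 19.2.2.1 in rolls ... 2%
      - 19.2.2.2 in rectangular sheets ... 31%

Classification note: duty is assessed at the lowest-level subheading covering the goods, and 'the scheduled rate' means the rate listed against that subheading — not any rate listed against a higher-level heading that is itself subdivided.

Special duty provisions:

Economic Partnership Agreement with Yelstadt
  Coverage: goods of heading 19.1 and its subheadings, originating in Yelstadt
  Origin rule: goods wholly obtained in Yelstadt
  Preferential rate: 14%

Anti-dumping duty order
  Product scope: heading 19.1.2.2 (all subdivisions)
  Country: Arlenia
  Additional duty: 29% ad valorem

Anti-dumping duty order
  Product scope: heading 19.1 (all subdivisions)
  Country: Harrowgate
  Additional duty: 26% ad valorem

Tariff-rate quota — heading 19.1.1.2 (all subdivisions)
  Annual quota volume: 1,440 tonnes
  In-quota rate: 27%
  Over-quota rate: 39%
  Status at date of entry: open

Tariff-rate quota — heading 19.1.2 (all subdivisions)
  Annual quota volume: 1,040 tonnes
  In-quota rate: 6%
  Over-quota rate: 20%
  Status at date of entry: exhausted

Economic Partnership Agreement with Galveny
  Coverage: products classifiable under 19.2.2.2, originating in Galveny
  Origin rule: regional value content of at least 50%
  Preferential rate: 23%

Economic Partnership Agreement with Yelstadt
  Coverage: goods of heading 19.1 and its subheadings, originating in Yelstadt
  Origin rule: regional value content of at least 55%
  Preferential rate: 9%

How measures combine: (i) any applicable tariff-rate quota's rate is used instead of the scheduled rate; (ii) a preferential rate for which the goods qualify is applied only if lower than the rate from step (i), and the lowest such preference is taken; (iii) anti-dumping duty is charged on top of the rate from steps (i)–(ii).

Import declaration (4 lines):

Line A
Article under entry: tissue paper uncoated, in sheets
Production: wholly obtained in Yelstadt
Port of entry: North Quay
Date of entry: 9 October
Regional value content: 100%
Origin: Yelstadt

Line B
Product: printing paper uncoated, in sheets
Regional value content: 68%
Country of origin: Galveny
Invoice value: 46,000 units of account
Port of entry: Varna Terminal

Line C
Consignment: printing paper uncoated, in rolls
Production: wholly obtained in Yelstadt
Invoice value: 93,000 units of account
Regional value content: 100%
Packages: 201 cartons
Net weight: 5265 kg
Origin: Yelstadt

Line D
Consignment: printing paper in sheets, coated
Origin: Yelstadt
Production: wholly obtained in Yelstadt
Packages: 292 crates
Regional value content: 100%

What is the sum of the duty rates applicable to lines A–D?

Line A: tissue paper → 19.2; uncoated → 19.2.2; in sheets → 19.2.2.2. Scheduled 31%. Yelstadt agreement on 19.1: 19.2.2.2 not covered; Yelstadt agreement on 19.1: 19.2.2.2 not covered. → 31%.
Line B: printing paper → 19.1; uncoated → 19.1.2; in sheets → 19.1.2.2. Scheduled 32%. quota on 19.1.2 exhausted → over-quota 20%; Galveny agreement on 19.2.2.2: 19.1.2.2 not covered. → 20%.
Line C: printing paper → 19.1; uncoated → 19.1.2; in rolls → 19.1.2.1. Scheduled 29%. quota on 19.1.2 exhausted → over-quota 20%; Yelstadt agreement on 19.1: wholly obtained → 14% available; Yelstadt agreement on 19.1: RVC ≥ 55% → 9% available; preferential 9%. → 9%.
Line D: printing paper → 19.1; coated → 19.1.1; in sheets → 19.1.1.1. Scheduled 12%. Yelstadt agreement on 19.1: wholly obtained → 14% available; Yelstadt agreement on 19.1: RVC ≥ 55% → 9% available; preferential 9%. → 9%.
Sum: 31% + 20% + 9% + 9% = 69%.

69%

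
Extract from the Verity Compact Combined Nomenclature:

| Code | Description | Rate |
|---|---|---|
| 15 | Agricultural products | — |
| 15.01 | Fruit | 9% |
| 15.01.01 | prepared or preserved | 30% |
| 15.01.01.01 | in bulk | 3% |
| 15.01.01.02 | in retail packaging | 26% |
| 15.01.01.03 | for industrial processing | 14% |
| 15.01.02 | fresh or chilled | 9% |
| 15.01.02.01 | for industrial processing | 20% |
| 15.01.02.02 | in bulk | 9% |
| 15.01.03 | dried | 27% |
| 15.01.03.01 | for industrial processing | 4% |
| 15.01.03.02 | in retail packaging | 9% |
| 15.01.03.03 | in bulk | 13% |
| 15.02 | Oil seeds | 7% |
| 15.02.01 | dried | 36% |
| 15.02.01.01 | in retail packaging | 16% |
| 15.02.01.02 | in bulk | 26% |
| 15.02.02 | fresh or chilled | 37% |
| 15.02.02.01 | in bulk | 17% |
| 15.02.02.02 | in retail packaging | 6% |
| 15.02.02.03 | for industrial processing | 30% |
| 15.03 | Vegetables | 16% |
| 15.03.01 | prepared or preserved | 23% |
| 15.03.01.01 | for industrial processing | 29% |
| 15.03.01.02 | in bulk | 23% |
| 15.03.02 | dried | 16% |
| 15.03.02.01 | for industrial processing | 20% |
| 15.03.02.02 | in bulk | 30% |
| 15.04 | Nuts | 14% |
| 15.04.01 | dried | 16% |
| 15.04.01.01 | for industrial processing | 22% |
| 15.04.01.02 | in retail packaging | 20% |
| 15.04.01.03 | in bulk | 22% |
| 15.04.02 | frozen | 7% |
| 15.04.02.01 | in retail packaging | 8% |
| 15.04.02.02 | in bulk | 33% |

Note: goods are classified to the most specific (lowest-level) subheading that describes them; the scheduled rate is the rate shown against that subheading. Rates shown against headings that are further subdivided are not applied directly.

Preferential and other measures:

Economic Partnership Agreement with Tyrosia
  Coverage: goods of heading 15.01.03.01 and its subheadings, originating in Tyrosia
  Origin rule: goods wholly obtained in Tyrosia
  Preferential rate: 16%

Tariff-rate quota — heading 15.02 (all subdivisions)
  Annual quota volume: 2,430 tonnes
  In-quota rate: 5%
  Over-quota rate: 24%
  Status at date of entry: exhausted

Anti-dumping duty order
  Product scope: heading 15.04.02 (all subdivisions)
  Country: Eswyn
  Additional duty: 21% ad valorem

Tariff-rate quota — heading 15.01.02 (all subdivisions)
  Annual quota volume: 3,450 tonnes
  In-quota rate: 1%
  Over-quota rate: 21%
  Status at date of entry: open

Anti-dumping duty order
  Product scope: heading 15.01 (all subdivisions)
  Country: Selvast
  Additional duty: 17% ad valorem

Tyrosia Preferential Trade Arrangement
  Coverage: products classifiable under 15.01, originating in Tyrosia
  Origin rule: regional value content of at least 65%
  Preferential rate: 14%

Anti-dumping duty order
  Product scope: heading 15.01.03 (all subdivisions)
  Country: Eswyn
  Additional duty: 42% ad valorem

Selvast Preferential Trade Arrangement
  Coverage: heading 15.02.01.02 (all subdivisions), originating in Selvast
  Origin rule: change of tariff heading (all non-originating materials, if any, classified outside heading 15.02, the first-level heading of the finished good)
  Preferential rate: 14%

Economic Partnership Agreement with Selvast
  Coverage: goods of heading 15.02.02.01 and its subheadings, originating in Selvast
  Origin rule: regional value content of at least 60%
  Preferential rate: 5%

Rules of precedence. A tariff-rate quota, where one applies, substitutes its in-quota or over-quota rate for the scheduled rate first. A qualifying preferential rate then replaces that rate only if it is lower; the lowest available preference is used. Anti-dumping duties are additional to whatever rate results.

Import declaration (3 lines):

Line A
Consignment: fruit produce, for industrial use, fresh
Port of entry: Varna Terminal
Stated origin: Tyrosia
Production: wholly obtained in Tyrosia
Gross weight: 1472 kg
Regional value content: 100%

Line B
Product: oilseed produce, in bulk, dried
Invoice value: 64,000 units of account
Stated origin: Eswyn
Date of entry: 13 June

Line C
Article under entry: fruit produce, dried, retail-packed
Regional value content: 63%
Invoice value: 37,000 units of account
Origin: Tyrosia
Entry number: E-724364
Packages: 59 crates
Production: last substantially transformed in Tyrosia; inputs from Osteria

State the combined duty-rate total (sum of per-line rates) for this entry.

34%

Line A: fruit → 15.01; fresh → 15.01.02; for industrial use → 15.01.02.01. Scheduled 20%. quota on 15.01.02 open → in-quota 1%; Tyrosia agreement on 15.01.03.01: 15.01.02.01 not covered; Tyrosia agreement on 15.01: RVC ≥ 65% → 14% available; preference 14% not lower than 1% → no reduction. → 1%.
Line B: oilseed → 15.02; dried → 15.02.01; in bulk → 15.02.01.02. Scheduled 26%. quota on 15.02 exhausted → over-quota 24%. → 24%.
Line C: fruit → 15.01; dried → 15.01.03; retail-packed → 15.01.03.02. Scheduled 9%. Tyrosia agreement on 15.01.03.01: 15.01.03.02 not covered; Tyrosia agreement on 15.01: RVC < 65%. → 9%.
Sum: 1% + 24% + 9% = 34%.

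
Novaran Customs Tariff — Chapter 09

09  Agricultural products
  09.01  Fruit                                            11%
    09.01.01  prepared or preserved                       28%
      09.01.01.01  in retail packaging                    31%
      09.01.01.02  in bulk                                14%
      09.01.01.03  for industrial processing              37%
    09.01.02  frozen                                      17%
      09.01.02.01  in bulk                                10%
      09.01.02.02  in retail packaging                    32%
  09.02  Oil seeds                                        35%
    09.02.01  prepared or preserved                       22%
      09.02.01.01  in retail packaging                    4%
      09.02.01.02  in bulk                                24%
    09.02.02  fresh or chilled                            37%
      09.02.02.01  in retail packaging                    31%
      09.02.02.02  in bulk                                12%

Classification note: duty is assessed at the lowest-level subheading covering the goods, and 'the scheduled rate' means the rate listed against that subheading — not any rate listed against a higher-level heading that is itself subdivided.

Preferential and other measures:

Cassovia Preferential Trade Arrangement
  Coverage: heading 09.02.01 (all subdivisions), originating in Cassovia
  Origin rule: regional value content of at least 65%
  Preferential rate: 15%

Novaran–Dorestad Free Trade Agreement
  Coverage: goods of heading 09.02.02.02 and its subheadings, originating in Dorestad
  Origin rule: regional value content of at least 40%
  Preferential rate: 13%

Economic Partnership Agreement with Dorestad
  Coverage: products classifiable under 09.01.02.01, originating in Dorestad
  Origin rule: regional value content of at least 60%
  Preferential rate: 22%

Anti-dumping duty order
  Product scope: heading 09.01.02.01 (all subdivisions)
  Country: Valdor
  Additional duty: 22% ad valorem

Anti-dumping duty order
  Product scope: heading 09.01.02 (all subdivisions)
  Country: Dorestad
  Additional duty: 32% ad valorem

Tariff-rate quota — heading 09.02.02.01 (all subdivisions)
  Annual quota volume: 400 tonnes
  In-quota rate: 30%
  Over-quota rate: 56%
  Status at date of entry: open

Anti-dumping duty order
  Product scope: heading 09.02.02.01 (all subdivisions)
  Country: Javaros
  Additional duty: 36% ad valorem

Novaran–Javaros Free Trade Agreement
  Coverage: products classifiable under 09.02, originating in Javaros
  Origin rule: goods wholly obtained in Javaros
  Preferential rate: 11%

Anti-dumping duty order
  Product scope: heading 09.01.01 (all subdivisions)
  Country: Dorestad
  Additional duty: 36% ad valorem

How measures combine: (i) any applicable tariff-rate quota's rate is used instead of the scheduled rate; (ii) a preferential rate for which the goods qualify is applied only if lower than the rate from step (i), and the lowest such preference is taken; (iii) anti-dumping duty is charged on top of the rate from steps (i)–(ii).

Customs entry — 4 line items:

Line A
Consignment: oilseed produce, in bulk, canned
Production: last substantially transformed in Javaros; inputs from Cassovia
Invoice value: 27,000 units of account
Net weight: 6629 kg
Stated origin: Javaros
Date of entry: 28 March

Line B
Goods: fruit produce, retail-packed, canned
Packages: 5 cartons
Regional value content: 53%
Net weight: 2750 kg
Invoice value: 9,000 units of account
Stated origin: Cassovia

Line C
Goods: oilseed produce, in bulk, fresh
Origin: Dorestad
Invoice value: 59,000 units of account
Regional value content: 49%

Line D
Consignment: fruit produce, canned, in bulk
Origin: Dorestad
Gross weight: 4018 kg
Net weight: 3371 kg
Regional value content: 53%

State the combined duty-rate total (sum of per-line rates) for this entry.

Line A: oilseed → 09.02; canned → 09.02.01; in bulk → 09.02.01.02. Scheduled 24%. Javaros agreement on 09.02: not wholly obtained. → 24%.
Line B: fruit → 09.01; canned → 09.01.01; retail-packed → 09.01.01.01. Scheduled 31%. Cassovia agreement on 09.02.01: 09.01.01.01 not covered. → 31%.
Line C: oilseed → 09.02; fresh → 09.02.02; in bulk → 09.02.02.02. Scheduled 12%. Dorestad agreement on 09.02.02.02: RVC ≥ 40% → 13% available; Dorestad agreement on 09.01.02.01: 09.02.02.02 not covered; preference 13% not lower than 12% → no reduction. → 12%.
Line D: fruit → 09.01; canned → 09.01.01; in bulk → 09.01.01.02. Scheduled 14%. Dorestad agreement on 09.02.02.02: 09.01.01.02 not covered; Dorestad agreement on 09.01.02.01: 09.01.01.02 not covered; anti-dumping (Dorestad, 09.01.01): +36%; total 14% + 36% = 50%. → 50%.
Sum: 24% + 31% + 12% + 50% = 117%.

117%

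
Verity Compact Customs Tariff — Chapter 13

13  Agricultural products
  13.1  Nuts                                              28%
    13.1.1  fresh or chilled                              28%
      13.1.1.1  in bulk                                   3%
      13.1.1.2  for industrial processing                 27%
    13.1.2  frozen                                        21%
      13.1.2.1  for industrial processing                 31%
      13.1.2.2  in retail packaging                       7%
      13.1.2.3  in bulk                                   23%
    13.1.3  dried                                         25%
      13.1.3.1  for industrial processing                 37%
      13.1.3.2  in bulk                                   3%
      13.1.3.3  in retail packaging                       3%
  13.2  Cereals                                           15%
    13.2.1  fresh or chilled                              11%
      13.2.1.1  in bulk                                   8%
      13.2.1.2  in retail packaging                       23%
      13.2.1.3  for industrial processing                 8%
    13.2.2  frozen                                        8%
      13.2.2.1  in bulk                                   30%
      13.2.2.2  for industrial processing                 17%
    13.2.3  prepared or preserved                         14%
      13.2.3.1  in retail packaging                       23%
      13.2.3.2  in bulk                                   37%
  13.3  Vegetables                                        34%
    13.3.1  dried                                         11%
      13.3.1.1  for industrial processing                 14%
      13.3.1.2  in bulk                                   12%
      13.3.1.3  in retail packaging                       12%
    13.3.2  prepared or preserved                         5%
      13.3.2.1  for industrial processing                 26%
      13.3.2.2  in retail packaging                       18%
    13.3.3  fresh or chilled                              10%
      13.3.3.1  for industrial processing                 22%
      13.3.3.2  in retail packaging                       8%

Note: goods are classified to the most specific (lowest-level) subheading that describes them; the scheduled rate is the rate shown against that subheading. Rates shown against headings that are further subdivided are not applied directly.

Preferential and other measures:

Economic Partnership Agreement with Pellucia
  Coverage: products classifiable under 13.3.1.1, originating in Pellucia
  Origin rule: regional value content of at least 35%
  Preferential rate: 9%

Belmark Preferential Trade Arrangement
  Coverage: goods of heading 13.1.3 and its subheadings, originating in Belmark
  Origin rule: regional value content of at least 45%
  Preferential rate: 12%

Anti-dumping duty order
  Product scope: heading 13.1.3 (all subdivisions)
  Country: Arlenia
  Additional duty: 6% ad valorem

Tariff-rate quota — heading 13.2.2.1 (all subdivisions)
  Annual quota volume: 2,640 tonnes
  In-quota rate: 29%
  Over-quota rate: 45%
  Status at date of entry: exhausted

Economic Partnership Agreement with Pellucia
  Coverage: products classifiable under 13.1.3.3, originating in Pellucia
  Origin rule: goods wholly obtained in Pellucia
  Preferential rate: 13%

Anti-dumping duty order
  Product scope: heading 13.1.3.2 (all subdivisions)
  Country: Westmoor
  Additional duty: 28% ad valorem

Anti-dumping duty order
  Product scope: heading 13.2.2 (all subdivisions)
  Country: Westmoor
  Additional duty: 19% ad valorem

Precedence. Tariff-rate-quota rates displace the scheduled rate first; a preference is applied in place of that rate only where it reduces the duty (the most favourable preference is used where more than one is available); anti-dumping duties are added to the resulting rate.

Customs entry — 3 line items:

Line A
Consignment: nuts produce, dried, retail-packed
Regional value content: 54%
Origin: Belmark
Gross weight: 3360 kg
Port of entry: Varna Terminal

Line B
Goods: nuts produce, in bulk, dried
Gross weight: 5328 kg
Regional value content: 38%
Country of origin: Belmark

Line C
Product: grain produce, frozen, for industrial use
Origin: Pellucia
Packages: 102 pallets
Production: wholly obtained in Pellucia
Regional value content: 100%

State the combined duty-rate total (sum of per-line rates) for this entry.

23%

Line A: nuts → 13.1; dried → 13.1.3; retail-packed → 13.1.3.3. Scheduled 3%. Belmark agreement on 13.1.3: RVC ≥ 45% → 12% available; preference 12% not lower than 3% → no reduction. → 3%.
Line B: nuts → 13.1; dried → 13.1.3; in bulk → 13.1.3.2. Scheduled 3%. Belmark agreement on 13.1.3: RVC < 45%. → 3%.
Line C: grain → 13.2; frozen → 13.2.2; for industrial use → 13.2.2.2. Scheduled 17%. Pellucia agreement on 13.3.1.1: 13.2.2.2 not covered; Pellucia agreement on 13.1.3.3: 13.2.2.2 not covered. → 17%.
Sum: 3% + 3% + 17% = 23%.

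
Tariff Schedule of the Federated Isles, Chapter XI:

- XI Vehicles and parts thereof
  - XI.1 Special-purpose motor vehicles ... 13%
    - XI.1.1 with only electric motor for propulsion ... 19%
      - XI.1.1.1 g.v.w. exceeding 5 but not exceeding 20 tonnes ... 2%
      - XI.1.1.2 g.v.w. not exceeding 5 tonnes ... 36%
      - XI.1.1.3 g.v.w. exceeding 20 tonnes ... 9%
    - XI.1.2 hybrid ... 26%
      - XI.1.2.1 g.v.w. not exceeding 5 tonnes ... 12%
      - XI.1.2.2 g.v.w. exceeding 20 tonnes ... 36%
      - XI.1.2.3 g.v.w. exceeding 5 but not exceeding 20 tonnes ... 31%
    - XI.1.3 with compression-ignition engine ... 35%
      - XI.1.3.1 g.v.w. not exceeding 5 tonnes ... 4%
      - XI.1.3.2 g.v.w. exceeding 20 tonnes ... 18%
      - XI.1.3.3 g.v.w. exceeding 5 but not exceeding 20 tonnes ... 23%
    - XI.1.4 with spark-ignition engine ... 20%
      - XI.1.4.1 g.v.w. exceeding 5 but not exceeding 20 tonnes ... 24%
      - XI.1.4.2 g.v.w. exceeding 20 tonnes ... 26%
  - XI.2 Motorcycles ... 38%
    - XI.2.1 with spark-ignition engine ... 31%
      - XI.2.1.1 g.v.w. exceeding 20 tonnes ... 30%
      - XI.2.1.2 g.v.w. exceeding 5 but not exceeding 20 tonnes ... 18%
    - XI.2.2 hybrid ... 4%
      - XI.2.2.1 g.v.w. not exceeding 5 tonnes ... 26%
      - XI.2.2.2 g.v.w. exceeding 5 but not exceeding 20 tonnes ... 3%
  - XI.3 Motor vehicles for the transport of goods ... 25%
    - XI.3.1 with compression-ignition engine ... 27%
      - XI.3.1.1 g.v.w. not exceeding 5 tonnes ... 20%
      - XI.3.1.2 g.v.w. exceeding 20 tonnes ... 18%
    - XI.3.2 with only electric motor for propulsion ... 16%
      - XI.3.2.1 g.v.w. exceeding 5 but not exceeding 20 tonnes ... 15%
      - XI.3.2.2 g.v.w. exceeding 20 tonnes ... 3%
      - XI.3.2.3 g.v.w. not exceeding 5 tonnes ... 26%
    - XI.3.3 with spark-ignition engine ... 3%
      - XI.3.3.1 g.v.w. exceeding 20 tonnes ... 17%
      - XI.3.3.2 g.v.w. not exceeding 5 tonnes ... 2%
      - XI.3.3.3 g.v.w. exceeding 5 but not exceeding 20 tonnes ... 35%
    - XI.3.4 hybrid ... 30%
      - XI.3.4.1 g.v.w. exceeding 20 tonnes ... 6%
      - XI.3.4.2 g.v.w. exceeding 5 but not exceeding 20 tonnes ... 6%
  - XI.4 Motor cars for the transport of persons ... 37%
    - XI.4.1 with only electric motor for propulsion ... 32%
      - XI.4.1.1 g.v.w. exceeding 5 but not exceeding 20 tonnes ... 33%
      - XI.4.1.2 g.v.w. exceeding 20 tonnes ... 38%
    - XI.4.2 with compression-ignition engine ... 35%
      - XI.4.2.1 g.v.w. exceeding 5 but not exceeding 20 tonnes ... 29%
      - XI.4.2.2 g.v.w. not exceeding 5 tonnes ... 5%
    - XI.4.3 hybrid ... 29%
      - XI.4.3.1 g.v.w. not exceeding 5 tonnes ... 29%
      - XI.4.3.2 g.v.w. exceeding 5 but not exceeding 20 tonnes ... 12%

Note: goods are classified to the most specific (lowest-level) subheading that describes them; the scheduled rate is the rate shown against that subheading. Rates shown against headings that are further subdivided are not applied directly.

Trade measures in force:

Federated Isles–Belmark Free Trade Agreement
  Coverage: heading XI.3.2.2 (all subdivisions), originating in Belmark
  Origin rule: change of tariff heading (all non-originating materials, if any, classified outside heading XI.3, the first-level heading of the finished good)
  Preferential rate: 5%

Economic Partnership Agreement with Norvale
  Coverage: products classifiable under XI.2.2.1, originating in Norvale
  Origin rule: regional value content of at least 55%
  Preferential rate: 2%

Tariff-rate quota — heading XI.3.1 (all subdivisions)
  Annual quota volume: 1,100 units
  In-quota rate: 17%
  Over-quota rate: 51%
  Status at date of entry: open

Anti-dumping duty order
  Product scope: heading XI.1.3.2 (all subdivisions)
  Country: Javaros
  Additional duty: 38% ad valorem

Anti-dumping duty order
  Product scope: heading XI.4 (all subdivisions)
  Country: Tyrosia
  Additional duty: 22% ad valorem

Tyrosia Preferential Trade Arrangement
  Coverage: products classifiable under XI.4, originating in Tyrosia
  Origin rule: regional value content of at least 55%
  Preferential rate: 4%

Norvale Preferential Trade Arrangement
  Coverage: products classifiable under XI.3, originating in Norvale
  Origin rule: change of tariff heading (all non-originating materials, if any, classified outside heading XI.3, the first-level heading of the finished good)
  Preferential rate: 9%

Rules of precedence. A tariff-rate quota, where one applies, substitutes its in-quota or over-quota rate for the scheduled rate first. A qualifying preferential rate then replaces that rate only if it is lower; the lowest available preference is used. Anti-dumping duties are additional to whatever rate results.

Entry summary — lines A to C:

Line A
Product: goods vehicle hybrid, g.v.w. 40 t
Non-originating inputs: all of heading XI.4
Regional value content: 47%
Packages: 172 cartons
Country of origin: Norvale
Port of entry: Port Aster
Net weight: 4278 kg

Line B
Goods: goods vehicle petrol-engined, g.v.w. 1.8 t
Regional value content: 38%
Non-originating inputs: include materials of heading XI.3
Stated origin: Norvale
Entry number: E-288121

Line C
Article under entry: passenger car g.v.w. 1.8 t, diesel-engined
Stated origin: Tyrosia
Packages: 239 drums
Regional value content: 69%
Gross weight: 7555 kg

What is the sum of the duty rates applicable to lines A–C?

Line A: goods vehicle → XI.3; hybrid → XI.3.4; g.v.w. 40 t → XI.3.4.1. Scheduled 6%. Norvale agreement on XI.2.2.1: XI.3.4.1 not covered; Norvale agreement on XI.3: CTH met → 9% available; preference 9% not lower than 6% → no reduction. → 6%.
Line B: goods vehicle → XI.3; petrol-engined → XI.3.3; g.v.w. 1.8 t → XI.3.3.2. Scheduled 2%. Norvale agreement on XI.2.2.1: XI.3.3.2 not covered; Norvale agreement on XI.3: CTH not met. → 2%.
Line C: passenger car → XI.4; diesel-engined → XI.4.2; g.v.w. 1.8 t → XI.4.2.2. Scheduled 5%. Tyrosia agreement on XI.4: RVC ≥ 55% → 4% available; preferential 4%; anti-dumping (Tyrosia, XI.4): +22%; total 4% + 22% = 26%. → 26%.
Sum: 6% + 2% + 26% = 34%.

34%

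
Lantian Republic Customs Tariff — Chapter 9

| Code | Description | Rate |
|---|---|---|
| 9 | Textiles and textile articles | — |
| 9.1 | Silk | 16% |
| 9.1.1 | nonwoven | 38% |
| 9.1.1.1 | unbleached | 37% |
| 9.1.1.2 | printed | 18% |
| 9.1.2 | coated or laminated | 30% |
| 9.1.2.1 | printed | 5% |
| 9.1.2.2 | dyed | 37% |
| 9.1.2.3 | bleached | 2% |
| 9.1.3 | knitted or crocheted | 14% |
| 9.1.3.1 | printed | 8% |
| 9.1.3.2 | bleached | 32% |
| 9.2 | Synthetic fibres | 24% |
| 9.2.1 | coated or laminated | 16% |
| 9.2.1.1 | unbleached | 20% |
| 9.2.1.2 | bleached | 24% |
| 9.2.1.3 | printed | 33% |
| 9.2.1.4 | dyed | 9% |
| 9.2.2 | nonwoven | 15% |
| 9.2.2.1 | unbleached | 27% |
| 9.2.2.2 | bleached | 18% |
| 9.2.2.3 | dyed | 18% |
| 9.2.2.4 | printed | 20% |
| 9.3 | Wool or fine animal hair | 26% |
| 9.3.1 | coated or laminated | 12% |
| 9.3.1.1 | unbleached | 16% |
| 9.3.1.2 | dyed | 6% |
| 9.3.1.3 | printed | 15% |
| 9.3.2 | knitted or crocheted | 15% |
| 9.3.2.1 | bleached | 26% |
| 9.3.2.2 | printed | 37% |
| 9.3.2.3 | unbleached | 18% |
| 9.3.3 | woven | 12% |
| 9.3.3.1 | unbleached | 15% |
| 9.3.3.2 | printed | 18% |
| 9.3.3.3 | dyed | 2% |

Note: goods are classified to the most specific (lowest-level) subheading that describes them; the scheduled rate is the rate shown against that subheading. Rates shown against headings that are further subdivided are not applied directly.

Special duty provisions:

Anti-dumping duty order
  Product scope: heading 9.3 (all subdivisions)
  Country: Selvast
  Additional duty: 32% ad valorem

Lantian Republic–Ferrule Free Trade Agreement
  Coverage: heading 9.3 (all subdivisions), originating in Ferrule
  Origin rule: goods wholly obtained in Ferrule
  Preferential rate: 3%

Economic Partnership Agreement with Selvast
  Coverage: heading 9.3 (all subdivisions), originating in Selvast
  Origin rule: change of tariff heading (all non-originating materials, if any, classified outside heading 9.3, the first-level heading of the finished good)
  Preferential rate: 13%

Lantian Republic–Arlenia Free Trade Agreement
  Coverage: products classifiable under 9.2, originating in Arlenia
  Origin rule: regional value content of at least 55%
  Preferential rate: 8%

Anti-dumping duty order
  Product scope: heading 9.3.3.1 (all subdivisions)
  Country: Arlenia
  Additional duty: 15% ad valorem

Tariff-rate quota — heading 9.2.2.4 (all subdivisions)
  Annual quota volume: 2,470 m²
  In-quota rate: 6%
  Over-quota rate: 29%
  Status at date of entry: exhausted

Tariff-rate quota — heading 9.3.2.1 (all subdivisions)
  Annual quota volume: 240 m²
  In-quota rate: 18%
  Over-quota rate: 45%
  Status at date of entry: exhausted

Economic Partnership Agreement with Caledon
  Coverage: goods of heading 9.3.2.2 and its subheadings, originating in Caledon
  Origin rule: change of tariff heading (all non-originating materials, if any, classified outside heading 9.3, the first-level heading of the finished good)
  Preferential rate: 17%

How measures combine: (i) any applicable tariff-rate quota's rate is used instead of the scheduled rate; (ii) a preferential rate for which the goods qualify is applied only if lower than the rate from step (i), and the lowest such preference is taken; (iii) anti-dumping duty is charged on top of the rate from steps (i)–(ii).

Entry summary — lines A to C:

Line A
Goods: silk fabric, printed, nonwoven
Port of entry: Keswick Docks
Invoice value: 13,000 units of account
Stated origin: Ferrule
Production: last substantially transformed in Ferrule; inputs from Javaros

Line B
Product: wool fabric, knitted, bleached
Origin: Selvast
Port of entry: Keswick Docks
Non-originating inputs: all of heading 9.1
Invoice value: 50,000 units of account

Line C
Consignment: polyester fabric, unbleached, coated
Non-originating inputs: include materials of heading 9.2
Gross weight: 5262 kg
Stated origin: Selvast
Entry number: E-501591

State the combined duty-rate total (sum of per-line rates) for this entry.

Line A: silk → 9.1; nonwoven → 9.1.1; printed → 9.1.1.2. Scheduled 18%. Ferrule agreement on 9.3: 9.1.1.2 not covered. → 18%.
Line B: wool → 9.3; knitted → 9.3.2; bleached → 9.3.2.1. Scheduled 26%. quota on 9.3.2.1 exhausted → over-quota 45%; Selvast agreement on 9.3: CTH met → 13% available; preferential 13%; anti-dumping (Selvast, 9.3): +32%; total 13% + 32% = 45%. → 45%.
Line C: polyester → 9.2; coated → 9.2.1; unbleached → 9.2.1.1. Scheduled 20%. Selvast agreement on 9.3: 9.2.1.1 not covered. → 20%.
Sum: 18% + 45% + 20% = 83%.

83%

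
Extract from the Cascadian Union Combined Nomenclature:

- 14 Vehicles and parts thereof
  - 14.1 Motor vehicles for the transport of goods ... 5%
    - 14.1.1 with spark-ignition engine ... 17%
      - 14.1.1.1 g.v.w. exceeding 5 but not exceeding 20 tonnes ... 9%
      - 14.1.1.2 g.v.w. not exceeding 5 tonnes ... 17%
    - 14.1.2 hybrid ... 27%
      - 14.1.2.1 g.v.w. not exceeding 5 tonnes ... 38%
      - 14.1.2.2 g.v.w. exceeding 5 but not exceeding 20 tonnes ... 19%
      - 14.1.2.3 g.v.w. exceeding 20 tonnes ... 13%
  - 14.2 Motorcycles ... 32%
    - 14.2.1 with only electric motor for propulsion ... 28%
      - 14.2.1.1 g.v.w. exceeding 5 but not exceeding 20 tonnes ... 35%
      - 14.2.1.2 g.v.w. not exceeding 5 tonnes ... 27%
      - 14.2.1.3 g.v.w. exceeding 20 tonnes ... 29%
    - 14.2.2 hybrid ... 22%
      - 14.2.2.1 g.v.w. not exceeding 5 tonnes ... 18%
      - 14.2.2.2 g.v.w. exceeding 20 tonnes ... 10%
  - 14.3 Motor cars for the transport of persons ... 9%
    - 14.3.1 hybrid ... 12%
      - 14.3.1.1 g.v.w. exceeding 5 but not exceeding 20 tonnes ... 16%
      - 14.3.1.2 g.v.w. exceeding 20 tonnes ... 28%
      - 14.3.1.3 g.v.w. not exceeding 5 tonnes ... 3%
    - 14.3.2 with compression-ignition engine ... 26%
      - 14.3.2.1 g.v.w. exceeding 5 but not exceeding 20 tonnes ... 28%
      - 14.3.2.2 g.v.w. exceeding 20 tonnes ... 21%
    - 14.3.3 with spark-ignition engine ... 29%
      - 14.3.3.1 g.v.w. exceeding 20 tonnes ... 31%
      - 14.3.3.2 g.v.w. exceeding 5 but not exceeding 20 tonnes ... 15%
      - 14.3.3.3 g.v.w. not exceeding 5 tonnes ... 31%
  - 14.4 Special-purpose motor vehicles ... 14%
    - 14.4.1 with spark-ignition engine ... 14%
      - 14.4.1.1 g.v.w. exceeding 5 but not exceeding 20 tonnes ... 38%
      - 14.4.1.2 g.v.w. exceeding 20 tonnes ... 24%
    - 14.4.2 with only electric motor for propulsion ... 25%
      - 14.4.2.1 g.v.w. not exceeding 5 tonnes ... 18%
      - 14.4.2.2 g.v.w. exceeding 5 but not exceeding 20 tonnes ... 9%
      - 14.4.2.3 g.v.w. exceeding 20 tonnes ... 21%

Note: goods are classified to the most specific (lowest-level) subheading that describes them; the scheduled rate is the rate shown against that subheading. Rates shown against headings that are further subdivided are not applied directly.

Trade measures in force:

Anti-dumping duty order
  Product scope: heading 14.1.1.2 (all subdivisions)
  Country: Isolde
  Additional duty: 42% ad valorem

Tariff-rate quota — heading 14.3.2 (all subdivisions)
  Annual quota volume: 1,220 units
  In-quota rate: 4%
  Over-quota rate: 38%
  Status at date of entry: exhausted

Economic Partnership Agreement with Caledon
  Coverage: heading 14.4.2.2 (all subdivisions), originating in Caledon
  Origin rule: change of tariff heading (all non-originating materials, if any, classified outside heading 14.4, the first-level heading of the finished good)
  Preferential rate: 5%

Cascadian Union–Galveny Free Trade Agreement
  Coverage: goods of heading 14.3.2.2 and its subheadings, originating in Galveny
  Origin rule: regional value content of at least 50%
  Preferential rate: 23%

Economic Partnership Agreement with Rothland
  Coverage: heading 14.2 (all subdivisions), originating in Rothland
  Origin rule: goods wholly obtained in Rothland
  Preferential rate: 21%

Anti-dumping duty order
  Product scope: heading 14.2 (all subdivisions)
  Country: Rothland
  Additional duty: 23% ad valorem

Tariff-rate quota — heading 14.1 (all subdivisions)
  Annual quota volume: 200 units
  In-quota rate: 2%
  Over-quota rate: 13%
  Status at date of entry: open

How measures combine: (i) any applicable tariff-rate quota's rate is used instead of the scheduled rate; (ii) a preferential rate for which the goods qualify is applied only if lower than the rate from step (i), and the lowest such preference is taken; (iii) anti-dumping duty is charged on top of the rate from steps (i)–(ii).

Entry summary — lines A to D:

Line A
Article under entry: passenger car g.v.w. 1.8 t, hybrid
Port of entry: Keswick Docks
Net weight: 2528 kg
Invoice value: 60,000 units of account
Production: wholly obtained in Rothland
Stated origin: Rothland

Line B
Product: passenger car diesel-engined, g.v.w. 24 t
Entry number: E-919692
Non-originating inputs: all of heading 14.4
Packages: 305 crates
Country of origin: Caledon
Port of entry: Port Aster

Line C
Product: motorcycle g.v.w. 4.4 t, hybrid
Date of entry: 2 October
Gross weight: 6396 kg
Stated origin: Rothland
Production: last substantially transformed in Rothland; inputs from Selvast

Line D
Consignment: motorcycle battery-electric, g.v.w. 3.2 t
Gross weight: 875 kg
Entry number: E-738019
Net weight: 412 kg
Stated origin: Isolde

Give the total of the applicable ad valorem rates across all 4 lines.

109%

Line A: passenger car → 14.3; hybrid → 14.3.1; g.v.w. 1.8 t → 14.3.1.3. Scheduled 3%. Rothland agreement on 14.2: 14.3.1.3 not covered. → 3%.
Line B: passenger car → 14.3; diesel-engined → 14.3.2; g.v.w. 24 t → 14.3.2.2. Scheduled 21%. quota on 14.3.2 exhausted → over-quota 38%; Caledon agreement on 14.4.2.2: 14.3.2.2 not covered. → 38%.
Line C: motorcycle → 14.2; hybrid → 14.2.2; g.v.w. 4.4 t → 14.2.2.1. Scheduled 18%. Rothland agreement on 14.2: not wholly obtained; anti-dumping (Rothland, 14.2): +23%; total 18% + 23% = 41%. → 41%.
Line D: motorcycle → 14.2; battery-electric → 14.2.1; g.v.w. 3.2 t → 14.2.1.2. Scheduled 27%. No special measure applies. → 27%.
Sum: 3% + 38% + 41% + 27% = 109%.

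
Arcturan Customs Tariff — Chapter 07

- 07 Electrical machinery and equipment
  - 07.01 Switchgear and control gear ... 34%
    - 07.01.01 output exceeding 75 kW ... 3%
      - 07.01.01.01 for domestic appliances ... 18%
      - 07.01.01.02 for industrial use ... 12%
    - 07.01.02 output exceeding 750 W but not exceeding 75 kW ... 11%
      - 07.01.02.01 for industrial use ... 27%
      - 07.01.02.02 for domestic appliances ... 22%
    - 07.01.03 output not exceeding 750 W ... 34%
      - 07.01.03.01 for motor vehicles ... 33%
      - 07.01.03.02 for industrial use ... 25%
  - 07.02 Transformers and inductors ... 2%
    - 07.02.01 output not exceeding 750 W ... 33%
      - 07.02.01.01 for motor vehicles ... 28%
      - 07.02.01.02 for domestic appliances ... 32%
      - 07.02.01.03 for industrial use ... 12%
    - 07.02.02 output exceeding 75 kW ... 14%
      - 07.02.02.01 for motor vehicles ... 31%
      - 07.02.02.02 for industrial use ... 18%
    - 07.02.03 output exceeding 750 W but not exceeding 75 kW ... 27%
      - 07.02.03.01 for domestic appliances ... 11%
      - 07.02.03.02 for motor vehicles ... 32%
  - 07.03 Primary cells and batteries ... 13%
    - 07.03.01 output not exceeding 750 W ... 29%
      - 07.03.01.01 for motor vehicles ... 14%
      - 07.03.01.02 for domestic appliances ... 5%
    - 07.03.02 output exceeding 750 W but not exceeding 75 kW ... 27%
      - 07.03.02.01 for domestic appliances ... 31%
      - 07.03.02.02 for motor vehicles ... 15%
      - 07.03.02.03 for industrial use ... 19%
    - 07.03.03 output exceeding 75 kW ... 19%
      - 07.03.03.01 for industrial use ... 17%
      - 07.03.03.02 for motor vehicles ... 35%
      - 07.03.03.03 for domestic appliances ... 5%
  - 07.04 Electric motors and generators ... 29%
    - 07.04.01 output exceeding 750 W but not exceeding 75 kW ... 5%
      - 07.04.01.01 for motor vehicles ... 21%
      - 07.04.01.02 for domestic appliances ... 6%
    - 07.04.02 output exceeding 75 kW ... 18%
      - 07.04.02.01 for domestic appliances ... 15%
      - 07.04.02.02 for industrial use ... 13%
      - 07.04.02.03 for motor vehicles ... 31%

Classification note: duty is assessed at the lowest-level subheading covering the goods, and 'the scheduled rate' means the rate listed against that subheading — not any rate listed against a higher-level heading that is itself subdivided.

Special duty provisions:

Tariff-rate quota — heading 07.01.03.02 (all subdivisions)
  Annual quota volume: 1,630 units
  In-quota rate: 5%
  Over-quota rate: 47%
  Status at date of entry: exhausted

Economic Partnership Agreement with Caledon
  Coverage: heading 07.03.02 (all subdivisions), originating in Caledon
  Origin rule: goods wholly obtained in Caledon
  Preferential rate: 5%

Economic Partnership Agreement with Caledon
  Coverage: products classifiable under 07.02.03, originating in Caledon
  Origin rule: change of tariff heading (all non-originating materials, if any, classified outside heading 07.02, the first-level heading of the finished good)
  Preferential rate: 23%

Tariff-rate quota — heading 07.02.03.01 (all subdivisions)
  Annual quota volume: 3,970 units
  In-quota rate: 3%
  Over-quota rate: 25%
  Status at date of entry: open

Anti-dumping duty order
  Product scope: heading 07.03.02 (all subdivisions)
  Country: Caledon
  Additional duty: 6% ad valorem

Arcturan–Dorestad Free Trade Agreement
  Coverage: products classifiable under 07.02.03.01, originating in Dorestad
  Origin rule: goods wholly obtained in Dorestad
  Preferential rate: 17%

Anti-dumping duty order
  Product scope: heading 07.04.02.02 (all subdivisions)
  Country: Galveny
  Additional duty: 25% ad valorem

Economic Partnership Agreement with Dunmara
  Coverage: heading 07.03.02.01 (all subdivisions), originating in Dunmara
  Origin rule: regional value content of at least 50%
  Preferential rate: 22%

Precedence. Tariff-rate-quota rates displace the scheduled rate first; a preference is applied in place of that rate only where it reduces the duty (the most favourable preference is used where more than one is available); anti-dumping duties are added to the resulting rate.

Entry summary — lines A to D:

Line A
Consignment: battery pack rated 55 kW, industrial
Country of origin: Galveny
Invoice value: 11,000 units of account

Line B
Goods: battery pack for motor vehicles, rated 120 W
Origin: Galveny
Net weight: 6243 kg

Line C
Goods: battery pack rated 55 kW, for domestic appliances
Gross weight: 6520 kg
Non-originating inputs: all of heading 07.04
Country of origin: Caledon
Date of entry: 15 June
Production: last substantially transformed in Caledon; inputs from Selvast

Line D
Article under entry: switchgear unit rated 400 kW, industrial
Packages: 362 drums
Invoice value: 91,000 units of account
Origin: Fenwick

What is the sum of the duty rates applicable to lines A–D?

Line A: battery pack → 07.03; rated 55 kW → 07.03.02; industrial → 07.03.02.03. Scheduled 19%. No special measure applies. → 19%.
Line B: battery pack → 07.03; rated 120 W → 07.03.01; for motor vehicles → 07.03.01.01. Scheduled 14%. No special measure applies. → 14%.
Line C: battery pack → 07.03; rated 55 kW → 07.03.02; for domestic appliances → 07.03.02.01. Scheduled 31%. Caledon agreement on 07.03.02: not wholly obtained; Caledon agreement on 07.02.03: 07.03.02.01 not covered; anti-dumping (Caledon, 07.03.02): +6%; total 31% + 6% = 37%. → 37%.
Line D: switchgear unit → 07.01; rated 400 kW → 07.01.01; industrial → 07.01.01.02. Scheduled 12%. No special measure applies. → 12%.
Sum: 19% + 14% + 37% + 12% = 82%.

82%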